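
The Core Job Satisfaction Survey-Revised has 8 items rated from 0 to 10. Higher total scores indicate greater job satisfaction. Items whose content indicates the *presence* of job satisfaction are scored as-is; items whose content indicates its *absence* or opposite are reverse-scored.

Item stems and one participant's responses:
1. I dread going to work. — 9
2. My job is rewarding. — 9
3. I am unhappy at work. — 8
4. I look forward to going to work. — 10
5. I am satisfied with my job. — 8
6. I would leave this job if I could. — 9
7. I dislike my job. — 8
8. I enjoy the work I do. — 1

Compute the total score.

Items 1, 3, 6, 7 describe the absence/opposite of job satisfaction → reverse-score.
on a 0–10 scale, reversed = 10 − raw.
  item 1: 10 − 9 = 1
  item 2: 9
  item 3: 10 − 8 = 2
  item 4: 10
  item 5: 8
  item 6: 10 − 9 = 1
  item 7: 10 − 8 = 2
  item 8: 1
Total = 1 + 9 + 2 + 10 + 8 + 1 + 2 + 1 = 34

34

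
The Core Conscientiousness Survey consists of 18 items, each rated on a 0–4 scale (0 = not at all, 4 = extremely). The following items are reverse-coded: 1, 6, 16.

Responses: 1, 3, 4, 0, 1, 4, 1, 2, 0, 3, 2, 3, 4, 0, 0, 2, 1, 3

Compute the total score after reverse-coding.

Reverse-coded items use 4 − raw:
  item 1: 4 − 1 = 3
  item 6: 4 − 4 = 0
  item 16: 4 − 2 = 2
Scored items: 3, 3, 4, 0, 1, 0, 1, 2, 0, 3, 2, 3, 4, 0, 0, 2, 1, 3
Total = 3 + 3 + 4 + 0 + 1 + 0 + 1 + 2 + 0 + 3 + 2 + 3 + 4 + 0 + 0 + 2 + 1 + 3 = 32

32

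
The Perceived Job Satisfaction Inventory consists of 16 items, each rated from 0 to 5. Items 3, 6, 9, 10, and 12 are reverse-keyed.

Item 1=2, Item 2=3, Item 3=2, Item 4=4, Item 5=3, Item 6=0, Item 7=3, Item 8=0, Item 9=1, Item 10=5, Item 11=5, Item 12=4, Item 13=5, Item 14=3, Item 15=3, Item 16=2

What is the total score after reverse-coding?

Raw sum = 45. Reverse-keyed items: 3, 6, 9, 10, 12; their raw sum = 12.
Each reversal replaces raw with 5 − raw, changing the total by 5 − 2·raw per item.
Total = 45 + 5·5 − 2·12 = 45 + 25 − 24 = 46

46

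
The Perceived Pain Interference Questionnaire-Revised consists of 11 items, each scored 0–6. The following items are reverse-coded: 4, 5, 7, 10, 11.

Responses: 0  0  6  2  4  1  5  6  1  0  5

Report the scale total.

28

Apply reverse scoring (reversed = (0+6) − raw = 6 − raw):
  item 4: 6 − 2 = 4
  item 5: 6 − 4 = 2
  item 7: 6 − 5 = 1
  item 10: 6 − 0 = 6
  item 11: 6 − 5 = 1
Scored responses: 0, 0, 6, 4, 2, 1, 1, 6, 1, 6, 1
Total = 0 + 0 + 6 + 4 + 2 + 1 + 1 + 6 + 1 + 6 + 1 = 28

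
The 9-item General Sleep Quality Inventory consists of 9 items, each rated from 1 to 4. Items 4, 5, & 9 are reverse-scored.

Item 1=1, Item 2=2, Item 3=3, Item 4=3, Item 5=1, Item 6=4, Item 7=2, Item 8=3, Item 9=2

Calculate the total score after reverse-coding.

24

Reversing items 4, 5, & 9 with 5 − raw:
Total = 1 + 2 + 3 + (5−3) + (5−1) + 4 + 2 + 3 + (5−2)
      = 1 + 2 + 3 + 2 + 4 + 4 + 2 + 3 + 3 = 24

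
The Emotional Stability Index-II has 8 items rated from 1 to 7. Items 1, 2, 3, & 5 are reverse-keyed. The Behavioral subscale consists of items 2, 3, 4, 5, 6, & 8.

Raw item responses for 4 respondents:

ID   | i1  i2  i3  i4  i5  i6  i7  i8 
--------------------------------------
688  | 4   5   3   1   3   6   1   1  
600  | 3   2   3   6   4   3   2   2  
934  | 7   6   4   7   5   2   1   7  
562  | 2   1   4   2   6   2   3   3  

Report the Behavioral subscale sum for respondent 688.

21

Respondent 688 raw: 4, 5, 3, 1, 3, 6, 1, 1.
Behavioral items: 2, 3, 4, 5, 6, 8.
Reverse-coded (reversed = (1+7) − raw = 8 − raw):
  item 2: 8 − 5 = 3
  item 3: 8 − 3 = 5
  item 4: 1
  item 5: 8 − 3 = 5
  item 6: 6
  item 8: 1
Sum = 3 + 5 + 1 + 5 + 6 + 1 = 21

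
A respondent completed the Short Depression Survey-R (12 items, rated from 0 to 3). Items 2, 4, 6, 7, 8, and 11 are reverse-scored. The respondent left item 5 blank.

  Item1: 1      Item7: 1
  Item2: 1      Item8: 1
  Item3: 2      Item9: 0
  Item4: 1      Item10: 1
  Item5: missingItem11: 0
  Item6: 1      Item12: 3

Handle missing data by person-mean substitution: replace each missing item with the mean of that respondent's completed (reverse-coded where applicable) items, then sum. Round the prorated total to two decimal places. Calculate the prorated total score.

21.82

Reverse-coded (reverse-coded value = 3 − response):
  item 2: 3 − 1 = 2
  item 4: 3 − 1 = 2
  item 6: 3 − 1 = 2
  item 7: 3 − 1 = 2
  item 8: 3 − 1 = 2
  item 11: 3 − 0 = 3
Completed scored items (11 of 12): 1, 2, 2, 2, 2, 2, 2, 0, 1, 3, 3; sum = 20.
Person mean = 20 / 11 ≈ 1.8182
Prorated total = (20 / 11) × 12 = 21.82 (to 2 dp)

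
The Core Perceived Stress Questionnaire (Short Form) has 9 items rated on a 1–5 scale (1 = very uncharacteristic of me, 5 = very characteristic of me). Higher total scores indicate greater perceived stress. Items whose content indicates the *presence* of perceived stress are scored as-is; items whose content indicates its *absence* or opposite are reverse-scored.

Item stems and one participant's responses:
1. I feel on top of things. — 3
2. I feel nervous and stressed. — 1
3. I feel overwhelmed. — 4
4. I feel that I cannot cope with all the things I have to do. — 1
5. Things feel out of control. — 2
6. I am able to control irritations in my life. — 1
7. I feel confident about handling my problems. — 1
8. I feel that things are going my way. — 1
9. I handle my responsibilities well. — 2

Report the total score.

Items 1, 6, 7, 8, 9 describe the absence/opposite of perceived stress → reverse-score.
on a 1–5 scale, reversed = 6 − raw.
  item 1: 6 − 3 = 3
  item 2: 1
  item 3: 4
  item 4: 1
  item 5: 2
  item 6: 6 − 1 = 5
  item 7: 6 − 1 = 5
  item 8: 6 − 1 = 5
  item 9: 6 − 2 = 4
Total = 3 + 1 + 4 + 1 + 2 + 5 + 5 + 5 + 4 = 30

30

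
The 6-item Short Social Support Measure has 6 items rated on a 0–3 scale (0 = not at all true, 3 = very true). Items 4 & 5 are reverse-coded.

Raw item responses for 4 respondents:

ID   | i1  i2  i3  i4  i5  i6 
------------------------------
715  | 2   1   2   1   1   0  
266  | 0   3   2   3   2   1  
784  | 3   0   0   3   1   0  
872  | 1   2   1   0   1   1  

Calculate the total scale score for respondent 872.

10

Respondent 872 raw: 1, 2, 1, 0, 1, 1.
Reverse-coded (reversed = (0+3) − raw = 3 − raw):
  item 1: 1
  item 2: 2
  item 3: 1
  item 4: 3 − 0 = 3
  item 5: 3 − 1 = 2
  item 6: 1
Sum = 1 + 2 + 1 + 3 + 2 + 1 = 10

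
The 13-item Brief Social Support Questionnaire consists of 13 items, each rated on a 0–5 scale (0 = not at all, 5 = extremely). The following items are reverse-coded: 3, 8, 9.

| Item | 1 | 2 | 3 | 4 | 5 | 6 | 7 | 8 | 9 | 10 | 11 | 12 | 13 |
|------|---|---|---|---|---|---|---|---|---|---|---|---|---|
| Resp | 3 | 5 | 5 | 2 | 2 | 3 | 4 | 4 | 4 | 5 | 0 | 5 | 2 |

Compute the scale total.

Reverse-coded items (on a 0–5 scale, reversed = 5 − raw):
  item 3: 5 − 5 = 0
  item 8: 5 − 4 = 1
  item 9: 5 − 4 = 1
After reverse-coding: 3, 5, 0, 2, 2, 3, 4, 1, 1, 5, 0, 5, 2
Total = 3 + 5 + 0 + 2 + 2 + 3 + 4 + 1 + 1 + 5 + 0 + 5 + 2 = 33

33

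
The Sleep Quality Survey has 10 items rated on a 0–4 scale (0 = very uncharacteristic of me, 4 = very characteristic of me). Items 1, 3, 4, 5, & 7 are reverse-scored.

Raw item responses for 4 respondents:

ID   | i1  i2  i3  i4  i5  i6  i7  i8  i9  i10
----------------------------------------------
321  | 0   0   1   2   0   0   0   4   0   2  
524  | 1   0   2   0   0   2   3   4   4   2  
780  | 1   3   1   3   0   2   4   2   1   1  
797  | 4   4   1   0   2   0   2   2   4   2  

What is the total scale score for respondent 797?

Respondent 797 raw: 4, 4, 1, 0, 2, 0, 2, 2, 4, 2.
Reverse-coded (on a 0–4 scale, reversed = 4 − raw):
  item 1: 4 − 4 = 0
  item 2: 4
  item 3: 4 − 1 = 3
  item 4: 4 − 0 = 4
  item 5: 4 − 2 = 2
  item 6: 0
  item 7: 4 − 2 = 2
  item 8: 2
  item 9: 4
  item 10: 2
Sum = 0 + 4 + 3 + 4 + 2 + 0 + 2 + 2 + 4 + 2 = 23

23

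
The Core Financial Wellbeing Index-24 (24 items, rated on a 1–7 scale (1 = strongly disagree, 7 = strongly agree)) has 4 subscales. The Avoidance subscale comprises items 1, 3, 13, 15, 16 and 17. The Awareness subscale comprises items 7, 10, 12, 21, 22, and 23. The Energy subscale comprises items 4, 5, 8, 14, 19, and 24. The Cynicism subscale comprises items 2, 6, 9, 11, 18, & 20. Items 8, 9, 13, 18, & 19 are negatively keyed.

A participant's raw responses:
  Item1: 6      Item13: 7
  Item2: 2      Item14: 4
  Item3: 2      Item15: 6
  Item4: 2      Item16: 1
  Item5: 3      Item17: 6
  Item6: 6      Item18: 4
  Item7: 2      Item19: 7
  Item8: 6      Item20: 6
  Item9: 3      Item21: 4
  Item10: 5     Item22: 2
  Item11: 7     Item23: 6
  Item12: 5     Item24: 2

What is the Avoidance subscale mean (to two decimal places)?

Avoidance items: 1, 3, 13, 15, 16, 17.
Of these, item 13 is negatively keyed; reversed = (1+7) − raw = 8 − raw.
  item 1: 6
  item 3: 2
  item 13: 8 − 7 = 1
  item 15: 6
  item 16: 1
  item 17: 6
Sum = 6 + 2 + 1 + 6 + 1 + 6 = 22
Mean = 22 / 6 = 3.67

3.67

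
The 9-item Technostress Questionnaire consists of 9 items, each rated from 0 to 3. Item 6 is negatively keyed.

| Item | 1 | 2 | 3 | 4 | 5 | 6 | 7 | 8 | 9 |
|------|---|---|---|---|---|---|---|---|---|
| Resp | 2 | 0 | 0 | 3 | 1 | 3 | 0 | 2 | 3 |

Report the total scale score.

11

Negatively keyed items use 3 − raw:
  item 6: 3 − 3 = 0
Scored items: 2, 0, 0, 3, 1, 0, 0, 2, 3
Total = 2 + 0 + 0 + 3 + 1 + 0 + 0 + 2 + 3 = 11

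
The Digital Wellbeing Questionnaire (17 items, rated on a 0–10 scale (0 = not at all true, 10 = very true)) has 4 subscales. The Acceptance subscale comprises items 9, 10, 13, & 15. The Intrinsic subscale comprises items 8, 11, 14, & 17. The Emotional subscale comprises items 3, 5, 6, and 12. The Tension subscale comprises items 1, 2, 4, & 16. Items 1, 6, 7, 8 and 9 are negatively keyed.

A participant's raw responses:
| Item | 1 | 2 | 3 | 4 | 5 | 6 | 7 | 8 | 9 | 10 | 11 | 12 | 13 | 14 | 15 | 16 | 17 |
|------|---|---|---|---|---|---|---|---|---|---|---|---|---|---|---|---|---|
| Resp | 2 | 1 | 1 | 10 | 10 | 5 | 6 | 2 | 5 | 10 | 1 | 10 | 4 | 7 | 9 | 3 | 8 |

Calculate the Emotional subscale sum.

Emotional items: 3, 5, 6, 12.
Of these, item 6 is negatively keyed; reversed = (0+10) − raw = 10 − raw.
  item 3: 1
  item 5: 10
  item 6: 10 − 5 = 5
  item 12: 10
Sum = 1 + 10 + 5 + 10 = 26

26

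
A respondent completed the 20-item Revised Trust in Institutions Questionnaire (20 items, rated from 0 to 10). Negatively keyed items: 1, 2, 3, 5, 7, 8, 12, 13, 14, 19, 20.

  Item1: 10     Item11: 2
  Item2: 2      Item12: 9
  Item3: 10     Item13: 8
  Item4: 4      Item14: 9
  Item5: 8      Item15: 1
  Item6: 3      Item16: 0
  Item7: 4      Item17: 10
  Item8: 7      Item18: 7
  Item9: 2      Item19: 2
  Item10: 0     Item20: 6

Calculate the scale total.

Raw sum = 104. Negatively keyed items: 1, 2, 3, 5, 7, 8, 12, 13, 14, 19, 20; their raw sum = 75.
Each reversal replaces raw with 10 − raw, changing the total by 10 − 2·raw per item.
Total = 104 + 11·10 − 2·75 = 104 + 110 − 150 = 64

64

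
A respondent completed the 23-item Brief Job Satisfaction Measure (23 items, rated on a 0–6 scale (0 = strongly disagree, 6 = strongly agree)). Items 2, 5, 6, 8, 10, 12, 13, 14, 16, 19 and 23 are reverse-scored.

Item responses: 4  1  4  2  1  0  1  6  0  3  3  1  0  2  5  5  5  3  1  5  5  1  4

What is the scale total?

80

Reverse-coded items (reverse-coded value = 6 − response):
  item 2: 6 − 1 = 5
  item 5: 6 − 1 = 5
  item 6: 6 − 0 = 6
  item 8: 6 − 6 = 0
  item 10: 6 − 3 = 3
  item 12: 6 − 1 = 5
  item 13: 6 − 0 = 6
  item 14: 6 − 2 = 4
  item 16: 6 − 5 = 1
  item 19: 6 − 1 = 5
  item 23: 6 − 4 = 2
After reverse-coding: 4, 5, 4, 2, 5, 6, 1, 0, 0, 3, 3, 5, 6, 4, 5, 1, 5, 3, 5, 5, 5, 1, 2
Total = 4 + 5 + 4 + 2 + 5 + 6 + 1 + 0 + 0 + 3 + 3 + 5 + 6 + 4 + 5 + 1 + 5 + 3 + 5 + 5 + 5 + 1 + 2 = 80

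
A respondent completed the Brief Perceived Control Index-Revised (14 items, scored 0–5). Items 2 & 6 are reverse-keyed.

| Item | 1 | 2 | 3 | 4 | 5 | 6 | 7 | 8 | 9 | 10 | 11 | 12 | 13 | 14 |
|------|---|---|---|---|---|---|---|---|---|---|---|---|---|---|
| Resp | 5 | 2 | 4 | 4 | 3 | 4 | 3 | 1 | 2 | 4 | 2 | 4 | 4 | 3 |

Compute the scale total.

Reversing items 2 and 6 with 5 − raw:
Total = 5 + (5−2) + 4 + 4 + 3 + (5−4) + 3 + 1 + 2 + 4 + 2 + 4 + 4 + 3
      = 5 + 3 + 4 + 4 + 3 + 1 + 3 + 1 + 2 + 4 + 2 + 4 + 4 + 3 = 43

43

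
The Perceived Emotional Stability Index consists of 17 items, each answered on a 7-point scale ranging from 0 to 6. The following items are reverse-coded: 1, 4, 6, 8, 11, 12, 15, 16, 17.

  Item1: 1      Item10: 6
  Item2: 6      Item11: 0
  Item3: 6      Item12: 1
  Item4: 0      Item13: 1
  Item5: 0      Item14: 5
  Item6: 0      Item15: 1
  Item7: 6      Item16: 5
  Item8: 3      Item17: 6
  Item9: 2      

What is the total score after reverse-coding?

Reversing items 1, 4, 6, 8, 11, 12, 15, 16, and 17 with 6 − raw:
Total = (6−1) + 6 + 6 + (6−0) + 0 + (6−0) + 6 + (6−3) + 2 + 6 + (6−0) + (6−1) + 1 + 5 + (6−1) + (6−5) + (6−6)
      = 5 + 6 + 6 + 6 + 0 + 6 + 6 + 3 + 2 + 6 + 6 + 5 + 1 + 5 + 5 + 1 + 0 = 69

69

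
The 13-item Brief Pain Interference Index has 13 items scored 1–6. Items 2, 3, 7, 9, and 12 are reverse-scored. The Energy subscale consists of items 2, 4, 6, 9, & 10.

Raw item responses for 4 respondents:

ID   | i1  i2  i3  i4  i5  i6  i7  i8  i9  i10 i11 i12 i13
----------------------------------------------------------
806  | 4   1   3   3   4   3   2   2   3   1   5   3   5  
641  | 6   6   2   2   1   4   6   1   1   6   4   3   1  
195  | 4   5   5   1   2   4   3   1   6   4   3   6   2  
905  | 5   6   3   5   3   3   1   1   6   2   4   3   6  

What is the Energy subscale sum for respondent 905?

Respondent 905 raw: 5, 6, 3, 5, 3, 3, 1, 1, 6, 2, 4, 3, 6.
Energy items: 2, 4, 6, 9, 10.
Reverse-coded (reversed = (1+6) − raw = 7 − raw):
  item 2: 7 − 6 = 1
  item 4: 5
  item 6: 3
  item 9: 7 − 6 = 1
  item 10: 2
Sum = 1 + 5 + 3 + 1 + 2 = 12

12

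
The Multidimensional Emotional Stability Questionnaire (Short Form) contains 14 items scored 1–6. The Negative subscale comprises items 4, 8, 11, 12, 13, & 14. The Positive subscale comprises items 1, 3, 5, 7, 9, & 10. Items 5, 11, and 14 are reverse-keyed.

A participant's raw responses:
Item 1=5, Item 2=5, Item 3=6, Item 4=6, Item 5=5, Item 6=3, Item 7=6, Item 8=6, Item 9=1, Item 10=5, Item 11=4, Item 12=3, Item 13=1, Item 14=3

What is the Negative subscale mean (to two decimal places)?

3.83

Negative items: 4, 8, 11, 12, 13, 14.
Of these, items 11 and 14 are reverse-keyed; on a 1–6 scale, reversed = 7 − raw.
  item 4: 6
  item 8: 6
  item 11: 7 − 4 = 3
  item 12: 3
  item 13: 1
  item 14: 7 − 3 = 4
Sum = 6 + 6 + 3 + 3 + 1 + 4 = 23
Mean = 23 / 6 = 3.83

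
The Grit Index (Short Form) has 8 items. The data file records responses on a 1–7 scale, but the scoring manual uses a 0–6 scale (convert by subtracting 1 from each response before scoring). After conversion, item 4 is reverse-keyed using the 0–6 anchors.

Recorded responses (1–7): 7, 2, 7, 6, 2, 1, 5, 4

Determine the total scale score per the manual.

Convert to 0–6: 6, 1, 6, 5, 1, 0, 4, 3
Reverse-coded (reversed = (0+6) − raw = 6 − raw):
  item 4: 6 − 5 = 1
Scored: 6, 1, 6, 1, 1, 0, 4, 3
Total = 22

22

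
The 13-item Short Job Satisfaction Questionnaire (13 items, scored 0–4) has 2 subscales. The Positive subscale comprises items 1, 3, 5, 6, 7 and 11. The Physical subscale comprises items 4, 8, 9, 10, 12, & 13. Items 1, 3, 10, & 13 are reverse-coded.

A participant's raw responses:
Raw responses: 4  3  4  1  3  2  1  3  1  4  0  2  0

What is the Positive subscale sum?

6

Positive items: 1, 3, 5, 6, 7, 11.
Of these, items 1 and 3 are reverse-coded; on a 0–4 scale, reversed = 4 − raw.
  item 1: 4 − 4 = 0
  item 3: 4 − 4 = 0
  item 5: 3
  item 6: 2
  item 7: 1
  item 11: 0
Sum = 0 + 0 + 3 + 2 + 1 + 0 = 6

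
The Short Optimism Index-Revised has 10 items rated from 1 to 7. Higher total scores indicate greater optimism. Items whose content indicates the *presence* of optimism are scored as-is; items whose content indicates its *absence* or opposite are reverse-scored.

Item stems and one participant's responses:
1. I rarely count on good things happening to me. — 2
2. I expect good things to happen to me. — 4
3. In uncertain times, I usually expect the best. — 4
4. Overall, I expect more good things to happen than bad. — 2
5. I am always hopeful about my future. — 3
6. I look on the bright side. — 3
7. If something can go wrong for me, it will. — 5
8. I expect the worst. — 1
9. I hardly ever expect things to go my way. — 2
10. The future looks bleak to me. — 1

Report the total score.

Items 1, 7, 8, 9, 10 describe the absence/opposite of optimism → reverse-score.
reverse-coded value = 8 − response.
  item 1: 8 − 2 = 6
  item 2: 4
  item 3: 4
  item 4: 2
  item 5: 3
  item 6: 3
  item 7: 8 − 5 = 3
  item 8: 8 − 1 = 7
  item 9: 8 − 2 = 6
  item 10: 8 − 1 = 7
Total = 6 + 4 + 4 + 2 + 3 + 3 + 3 + 7 + 6 + 7 = 45

45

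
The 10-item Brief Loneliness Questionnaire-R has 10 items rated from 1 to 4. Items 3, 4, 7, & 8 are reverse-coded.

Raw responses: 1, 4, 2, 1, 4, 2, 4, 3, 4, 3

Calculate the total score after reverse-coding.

28

Reversing items 3, 4, 7, & 8 with 5 − raw:
Total = 1 + 4 + (5−2) + (5−1) + 4 + 2 + (5−4) + (5−3) + 4 + 3
      = 1 + 4 + 3 + 4 + 4 + 2 + 1 + 2 + 4 + 3 = 28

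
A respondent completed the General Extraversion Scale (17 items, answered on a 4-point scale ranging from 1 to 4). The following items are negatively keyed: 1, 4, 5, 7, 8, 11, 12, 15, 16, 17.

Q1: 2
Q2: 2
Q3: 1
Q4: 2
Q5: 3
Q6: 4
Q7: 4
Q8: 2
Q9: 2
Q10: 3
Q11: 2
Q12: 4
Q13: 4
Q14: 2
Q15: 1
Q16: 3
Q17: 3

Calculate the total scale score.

42

Reverse-coded items (on a 1–4 scale, reversed = 5 − raw):
  item 1: 5 − 2 = 3
  item 4: 5 − 2 = 3
  item 5: 5 − 3 = 2
  item 7: 5 − 4 = 1
  item 8: 5 − 2 = 3
  item 11: 5 − 2 = 3
  item 12: 5 − 4 = 1
  item 15: 5 − 1 = 4
  item 16: 5 − 3 = 2
  item 17: 5 − 3 = 2
Scored items: 3, 2, 1, 3, 2, 4, 1, 3, 2, 3, 3, 1, 4, 2, 4, 2, 2
Total = 3 + 2 + 1 + 3 + 2 + 4 + 1 + 3 + 2 + 3 + 3 + 1 + 4 + 2 + 4 + 2 + 2 = 42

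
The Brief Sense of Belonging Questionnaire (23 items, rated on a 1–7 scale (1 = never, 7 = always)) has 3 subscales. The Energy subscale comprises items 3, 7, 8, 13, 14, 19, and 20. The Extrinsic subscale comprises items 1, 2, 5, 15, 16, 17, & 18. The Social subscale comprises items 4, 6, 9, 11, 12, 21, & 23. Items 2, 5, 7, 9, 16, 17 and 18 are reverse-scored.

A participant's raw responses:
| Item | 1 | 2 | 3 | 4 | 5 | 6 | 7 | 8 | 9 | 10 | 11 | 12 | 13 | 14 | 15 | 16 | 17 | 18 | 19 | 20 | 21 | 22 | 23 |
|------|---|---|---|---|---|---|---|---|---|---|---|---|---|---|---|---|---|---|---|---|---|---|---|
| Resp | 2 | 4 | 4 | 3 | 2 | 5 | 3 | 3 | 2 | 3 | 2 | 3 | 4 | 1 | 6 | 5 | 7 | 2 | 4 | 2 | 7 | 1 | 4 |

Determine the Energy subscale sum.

Energy items: 3, 7, 8, 13, 14, 19, 20.
Of these, item 7 is reverse-scored; on a 1–7 scale, reversed = 8 − raw.
  item 3: 4
  item 7: 8 − 3 = 5
  item 8: 3
  item 13: 4
  item 14: 1
  item 19: 4
  item 20: 2
Sum = 4 + 5 + 3 + 4 + 1 + 4 + 2 = 23

23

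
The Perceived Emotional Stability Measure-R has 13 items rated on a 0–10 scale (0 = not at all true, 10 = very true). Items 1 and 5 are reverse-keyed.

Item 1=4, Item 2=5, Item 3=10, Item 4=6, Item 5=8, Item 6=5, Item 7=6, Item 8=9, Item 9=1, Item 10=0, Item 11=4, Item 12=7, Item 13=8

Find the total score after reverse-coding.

Raw sum = 73. Reverse-keyed items: 1, 5; their raw sum = 12.
Each reversal replaces raw with 10 − raw, changing the total by 10 − 2·raw per item.
Total = 73 + 2·10 − 2·12 = 73 + 20 − 24 = 69

69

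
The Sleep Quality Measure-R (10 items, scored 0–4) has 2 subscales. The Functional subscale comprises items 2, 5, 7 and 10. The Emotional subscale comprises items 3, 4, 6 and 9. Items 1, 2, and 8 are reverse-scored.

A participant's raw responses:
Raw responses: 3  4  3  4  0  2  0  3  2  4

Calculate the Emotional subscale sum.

Emotional items: 3, 4, 6, 9.
  item 3: 3
  item 4: 4
  item 6: 2
  item 9: 2
Sum = 3 + 4 + 2 + 2 = 11

11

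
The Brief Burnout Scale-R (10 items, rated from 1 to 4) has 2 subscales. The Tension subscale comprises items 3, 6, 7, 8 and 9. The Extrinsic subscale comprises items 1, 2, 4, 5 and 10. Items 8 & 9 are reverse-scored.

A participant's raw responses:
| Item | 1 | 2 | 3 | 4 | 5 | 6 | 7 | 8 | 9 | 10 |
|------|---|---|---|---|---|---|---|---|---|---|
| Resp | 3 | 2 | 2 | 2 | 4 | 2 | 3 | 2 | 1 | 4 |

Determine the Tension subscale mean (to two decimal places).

2.80

Tension items: 3, 6, 7, 8, 9.
Of these, items 8 and 9 are reverse-scored; reverse-coded value = 5 − response.
  item 3: 2
  item 6: 2
  item 7: 3
  item 8: 5 − 2 = 3
  item 9: 5 − 1 = 4
Sum = 2 + 2 + 3 + 3 + 4 = 14
Mean = 14 / 5 = 2.80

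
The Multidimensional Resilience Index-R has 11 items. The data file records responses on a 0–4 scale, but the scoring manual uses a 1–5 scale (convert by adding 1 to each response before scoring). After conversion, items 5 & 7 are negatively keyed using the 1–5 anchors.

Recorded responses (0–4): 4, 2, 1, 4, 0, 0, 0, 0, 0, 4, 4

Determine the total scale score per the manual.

38

Convert to 1–5: 5, 3, 2, 5, 1, 1, 1, 1, 1, 5, 5
Reverse-coded (reverse-coded value = 6 − response):
  item 5: 6 − 1 = 5
  item 7: 6 − 1 = 5
Scored: 5, 3, 2, 5, 5, 1, 5, 1, 1, 5, 5
Total = 38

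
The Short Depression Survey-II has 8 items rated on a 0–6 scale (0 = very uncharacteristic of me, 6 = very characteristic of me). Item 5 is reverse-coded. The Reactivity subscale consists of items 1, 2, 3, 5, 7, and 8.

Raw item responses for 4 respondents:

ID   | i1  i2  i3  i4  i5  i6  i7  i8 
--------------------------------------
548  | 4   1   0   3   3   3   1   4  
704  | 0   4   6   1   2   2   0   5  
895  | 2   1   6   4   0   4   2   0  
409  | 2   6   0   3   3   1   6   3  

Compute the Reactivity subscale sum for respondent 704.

19

Respondent 704 raw: 0, 4, 6, 1, 2, 2, 0, 5.
Reactivity items: 1, 2, 3, 5, 7, 8.
Reverse-coded (reversed = (0+6) − raw = 6 − raw):
  item 1: 0
  item 2: 4
  item 3: 6
  item 5: 6 − 2 = 4
  item 7: 0
  item 8: 5
Sum = 0 + 4 + 6 + 4 + 0 + 5 = 19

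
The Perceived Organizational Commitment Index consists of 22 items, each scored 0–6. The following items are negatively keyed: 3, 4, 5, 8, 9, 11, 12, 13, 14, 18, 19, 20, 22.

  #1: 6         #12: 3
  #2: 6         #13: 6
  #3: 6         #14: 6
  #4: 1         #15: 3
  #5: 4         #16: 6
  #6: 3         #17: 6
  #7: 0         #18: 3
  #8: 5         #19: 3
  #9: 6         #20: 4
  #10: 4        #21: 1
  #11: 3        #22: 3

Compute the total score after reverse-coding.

Raw sum = 88. Negatively keyed items: 3, 4, 5, 8, 9, 11, 12, 13, 14, 18, 19, 20, 22; their raw sum = 53.
Each reversal replaces raw with 6 − raw, changing the total by 6 − 2·raw per item.
Total = 88 + 13·6 − 2·53 = 88 + 78 − 106 = 60

60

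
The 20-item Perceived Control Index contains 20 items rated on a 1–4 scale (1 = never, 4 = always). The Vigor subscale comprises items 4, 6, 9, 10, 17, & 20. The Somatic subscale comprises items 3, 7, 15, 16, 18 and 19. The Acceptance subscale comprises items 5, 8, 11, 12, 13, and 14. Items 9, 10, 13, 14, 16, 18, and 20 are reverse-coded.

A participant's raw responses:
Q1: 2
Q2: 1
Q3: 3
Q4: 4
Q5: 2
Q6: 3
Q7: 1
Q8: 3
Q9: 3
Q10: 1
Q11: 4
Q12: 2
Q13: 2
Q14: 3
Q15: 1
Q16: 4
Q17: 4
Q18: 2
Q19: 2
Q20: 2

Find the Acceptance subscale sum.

Acceptance items: 5, 8, 11, 12, 13, 14.
Of these, items 13 and 14 are reverse-coded; on a 1–4 scale, reversed = 5 − raw.
  item 5: 2
  item 8: 3
  item 11: 4
  item 12: 2
  item 13: 5 − 2 = 3
  item 14: 5 − 3 = 2
Sum = 2 + 3 + 4 + 2 + 3 + 2 = 16

16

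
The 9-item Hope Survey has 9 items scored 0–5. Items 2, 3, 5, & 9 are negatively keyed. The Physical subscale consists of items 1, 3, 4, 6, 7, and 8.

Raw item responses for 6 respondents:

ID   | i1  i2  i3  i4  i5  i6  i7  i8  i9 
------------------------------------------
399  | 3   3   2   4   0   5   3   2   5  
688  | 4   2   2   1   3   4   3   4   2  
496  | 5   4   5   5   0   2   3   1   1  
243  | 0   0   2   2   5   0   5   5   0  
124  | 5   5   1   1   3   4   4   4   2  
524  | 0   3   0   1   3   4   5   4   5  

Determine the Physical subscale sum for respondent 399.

Respondent 399 raw: 3, 3, 2, 4, 0, 5, 3, 2, 5.
Physical items: 1, 3, 4, 6, 7, 8.
Reverse-coded (on a 0–5 scale, reversed = 5 − raw):
  item 1: 3
  item 3: 5 − 2 = 3
  item 4: 4
  item 6: 5
  item 7: 3
  item 8: 2
Sum = 3 + 3 + 4 + 5 + 3 + 2 = 20

20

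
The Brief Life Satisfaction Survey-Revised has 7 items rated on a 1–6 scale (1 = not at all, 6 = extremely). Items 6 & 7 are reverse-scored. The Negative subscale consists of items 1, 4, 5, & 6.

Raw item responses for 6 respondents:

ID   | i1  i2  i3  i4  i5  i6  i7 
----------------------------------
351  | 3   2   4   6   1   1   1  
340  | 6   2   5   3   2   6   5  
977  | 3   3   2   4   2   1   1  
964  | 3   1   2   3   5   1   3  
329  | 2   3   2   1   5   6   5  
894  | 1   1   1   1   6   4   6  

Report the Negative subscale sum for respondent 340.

Respondent 340 raw: 6, 2, 5, 3, 2, 6, 5.
Negative items: 1, 4, 5, 6.
Reverse-coded (on a 1–6 scale, reversed = 7 − raw):
  item 1: 6
  item 4: 3
  item 5: 2
  item 6: 7 − 6 = 1
Sum = 6 + 3 + 2 + 1 = 12

12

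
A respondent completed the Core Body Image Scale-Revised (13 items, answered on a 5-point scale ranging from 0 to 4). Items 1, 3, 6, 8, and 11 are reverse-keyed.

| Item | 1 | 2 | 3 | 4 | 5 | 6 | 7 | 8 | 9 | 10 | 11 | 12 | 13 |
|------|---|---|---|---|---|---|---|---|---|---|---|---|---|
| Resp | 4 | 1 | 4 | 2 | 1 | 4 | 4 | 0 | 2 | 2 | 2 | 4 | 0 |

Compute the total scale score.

22

Reversing items 1, 3, 6, 8, & 11 with 4 − raw:
Total = (4−4) + 1 + (4−4) + 2 + 1 + (4−4) + 4 + (4−0) + 2 + 2 + (4−2) + 4 + 0
      = 0 + 1 + 0 + 2 + 1 + 0 + 4 + 4 + 2 + 2 + 2 + 4 + 0 = 22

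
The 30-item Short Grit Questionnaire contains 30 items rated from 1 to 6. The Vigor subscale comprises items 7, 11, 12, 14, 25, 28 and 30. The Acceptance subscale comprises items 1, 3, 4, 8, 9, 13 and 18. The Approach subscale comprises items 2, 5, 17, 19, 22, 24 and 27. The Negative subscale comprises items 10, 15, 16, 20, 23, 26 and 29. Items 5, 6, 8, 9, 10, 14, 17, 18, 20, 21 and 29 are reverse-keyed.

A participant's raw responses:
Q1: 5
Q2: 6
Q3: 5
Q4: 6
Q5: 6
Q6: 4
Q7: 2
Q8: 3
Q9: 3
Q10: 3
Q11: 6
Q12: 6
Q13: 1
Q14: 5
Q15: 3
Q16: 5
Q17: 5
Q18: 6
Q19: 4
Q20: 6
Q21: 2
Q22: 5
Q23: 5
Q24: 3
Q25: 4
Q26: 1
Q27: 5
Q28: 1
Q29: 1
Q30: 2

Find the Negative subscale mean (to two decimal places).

3.57

Negative items: 10, 15, 16, 20, 23, 26, 29.
Of these, items 10, 20 and 29 are reverse-keyed; reverse-coded value = 7 − response.
  item 10: 7 − 3 = 4
  item 15: 3
  item 16: 5
  item 20: 7 − 6 = 1
  item 23: 5
  item 26: 1
  item 29: 7 − 1 = 6
Sum = 4 + 3 + 5 + 1 + 5 + 1 + 6 = 25
Mean = 25 / 7 = 3.57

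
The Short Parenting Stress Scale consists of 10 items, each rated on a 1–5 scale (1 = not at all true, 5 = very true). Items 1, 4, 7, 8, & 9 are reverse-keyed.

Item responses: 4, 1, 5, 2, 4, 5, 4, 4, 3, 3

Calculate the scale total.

31

Reverse-coded items (reverse-coded value = 6 − response):
  item 1: 6 − 4 = 2
  item 4: 6 − 2 = 4
  item 7: 6 − 4 = 2
  item 8: 6 − 4 = 2
  item 9: 6 − 3 = 3
Scored responses: 2, 1, 5, 4, 4, 5, 2, 2, 3, 3
Total = 2 + 1 + 5 + 4 + 4 + 5 + 2 + 2 + 3 + 3 = 31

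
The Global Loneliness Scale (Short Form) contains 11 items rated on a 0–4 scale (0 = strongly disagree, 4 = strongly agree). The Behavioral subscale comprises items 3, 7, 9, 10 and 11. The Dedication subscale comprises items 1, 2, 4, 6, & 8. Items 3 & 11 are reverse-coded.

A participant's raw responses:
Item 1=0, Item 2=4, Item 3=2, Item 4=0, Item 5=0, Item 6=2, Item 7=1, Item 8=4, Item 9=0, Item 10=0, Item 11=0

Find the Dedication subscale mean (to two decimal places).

2.00

Dedication items: 1, 2, 4, 6, 8.
  item 1: 0
  item 2: 4
  item 4: 0
  item 6: 2
  item 8: 4
Sum = 0 + 4 + 0 + 2 + 4 = 10
Mean = 10 / 5 = 2.00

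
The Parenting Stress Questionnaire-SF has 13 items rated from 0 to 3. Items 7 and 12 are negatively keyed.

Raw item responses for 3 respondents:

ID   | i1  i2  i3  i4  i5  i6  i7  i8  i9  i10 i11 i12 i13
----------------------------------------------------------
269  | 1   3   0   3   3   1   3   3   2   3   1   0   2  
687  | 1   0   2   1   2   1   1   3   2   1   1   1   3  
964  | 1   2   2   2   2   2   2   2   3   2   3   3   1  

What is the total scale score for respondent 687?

21

Respondent 687 raw: 1, 0, 2, 1, 2, 1, 1, 3, 2, 1, 1, 1, 3.
Reverse-coded (reverse-coded value = 3 − response):
  item 1: 1
  item 2: 0
  item 3: 2
  item 4: 1
  item 5: 2
  item 6: 1
  item 7: 3 − 1 = 2
  item 8: 3
  item 9: 2
  item 10: 1
  item 11: 1
  item 12: 3 − 1 = 2
  item 13: 3
Sum = 1 + 0 + 2 + 1 + 2 + 1 + 2 + 3 + 2 + 1 + 1 + 2 + 3 = 21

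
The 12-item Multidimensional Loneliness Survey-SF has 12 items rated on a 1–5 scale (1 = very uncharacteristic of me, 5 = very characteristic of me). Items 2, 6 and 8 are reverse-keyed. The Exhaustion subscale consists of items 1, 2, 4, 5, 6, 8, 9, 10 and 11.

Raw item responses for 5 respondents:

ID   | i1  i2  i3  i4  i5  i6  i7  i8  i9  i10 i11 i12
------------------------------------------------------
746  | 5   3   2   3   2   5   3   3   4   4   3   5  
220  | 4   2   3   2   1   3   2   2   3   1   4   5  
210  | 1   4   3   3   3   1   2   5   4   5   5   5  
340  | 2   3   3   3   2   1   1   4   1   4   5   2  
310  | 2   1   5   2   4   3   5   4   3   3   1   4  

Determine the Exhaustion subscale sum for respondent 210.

Respondent 210 raw: 1, 4, 3, 3, 3, 1, 2, 5, 4, 5, 5, 5.
Exhaustion items: 1, 2, 4, 5, 6, 8, 9, 10, 11.
Reverse-coded (reverse-coded value = 6 − response):
  item 1: 1
  item 2: 6 − 4 = 2
  item 4: 3
  item 5: 3
  item 6: 6 − 1 = 5
  item 8: 6 − 5 = 1
  item 9: 4
  item 10: 5
  item 11: 5
Sum = 1 + 2 + 3 + 3 + 5 + 1 + 4 + 5 + 5 = 29

29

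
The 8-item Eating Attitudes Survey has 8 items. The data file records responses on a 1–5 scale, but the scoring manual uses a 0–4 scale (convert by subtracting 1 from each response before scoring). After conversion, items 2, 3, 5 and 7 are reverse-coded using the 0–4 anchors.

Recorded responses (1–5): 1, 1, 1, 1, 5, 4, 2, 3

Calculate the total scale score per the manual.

16

Convert to 0–4: 0, 0, 0, 0, 4, 3, 1, 2
Reverse-coded (on a 0–4 scale, reversed = 4 − raw):
  item 2: 4 − 0 = 4
  item 3: 4 − 0 = 4
  item 5: 4 − 4 = 0
  item 7: 4 − 1 = 3
Scored: 0, 4, 4, 0, 0, 3, 3, 2
Total = 16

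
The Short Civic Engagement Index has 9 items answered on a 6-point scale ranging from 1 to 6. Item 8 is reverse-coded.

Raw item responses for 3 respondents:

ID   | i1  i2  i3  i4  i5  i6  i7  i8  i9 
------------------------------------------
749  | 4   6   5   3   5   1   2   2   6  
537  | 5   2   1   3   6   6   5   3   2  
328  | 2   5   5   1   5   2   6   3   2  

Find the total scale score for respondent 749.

Respondent 749 raw: 4, 6, 5, 3, 5, 1, 2, 2, 6.
Reverse-coded (reverse-coded value = 7 − response):
  item 1: 4
  item 2: 6
  item 3: 5
  item 4: 3
  item 5: 5
  item 6: 1
  item 7: 2
  item 8: 7 − 2 = 5
  item 9: 6
Sum = 4 + 6 + 5 + 3 + 5 + 1 + 2 + 5 + 6 = 37

37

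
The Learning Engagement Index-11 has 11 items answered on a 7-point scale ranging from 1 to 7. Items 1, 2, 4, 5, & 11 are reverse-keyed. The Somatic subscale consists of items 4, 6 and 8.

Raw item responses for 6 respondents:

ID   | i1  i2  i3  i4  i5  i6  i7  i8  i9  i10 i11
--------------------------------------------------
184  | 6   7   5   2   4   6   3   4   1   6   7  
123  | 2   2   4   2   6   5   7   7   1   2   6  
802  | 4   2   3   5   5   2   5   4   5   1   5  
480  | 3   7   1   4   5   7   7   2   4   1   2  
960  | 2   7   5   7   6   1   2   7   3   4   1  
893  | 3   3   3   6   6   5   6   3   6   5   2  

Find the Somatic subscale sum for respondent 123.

18

Respondent 123 raw: 2, 2, 4, 2, 6, 5, 7, 7, 1, 2, 6.
Somatic items: 4, 6, 8.
Reverse-coded (reversed = (1+7) − raw = 8 − raw):
  item 4: 8 − 2 = 6
  item 6: 5
  item 8: 7
Sum = 6 + 5 + 7 = 18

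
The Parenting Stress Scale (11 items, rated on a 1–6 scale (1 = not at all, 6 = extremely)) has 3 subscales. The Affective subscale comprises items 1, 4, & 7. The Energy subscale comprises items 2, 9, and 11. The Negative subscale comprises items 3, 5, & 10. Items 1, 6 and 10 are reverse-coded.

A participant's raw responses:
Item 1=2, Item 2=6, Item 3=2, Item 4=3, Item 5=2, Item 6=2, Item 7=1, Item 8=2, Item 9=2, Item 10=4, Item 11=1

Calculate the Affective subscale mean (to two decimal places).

3.00

Affective items: 1, 4, 7.
Of these, item 1 is reverse-coded; reverse-coded value = 7 − response.
  item 1: 7 − 2 = 5
  item 4: 3
  item 7: 1
Sum = 5 + 3 + 1 = 9
Mean = 9 / 3 = 3.00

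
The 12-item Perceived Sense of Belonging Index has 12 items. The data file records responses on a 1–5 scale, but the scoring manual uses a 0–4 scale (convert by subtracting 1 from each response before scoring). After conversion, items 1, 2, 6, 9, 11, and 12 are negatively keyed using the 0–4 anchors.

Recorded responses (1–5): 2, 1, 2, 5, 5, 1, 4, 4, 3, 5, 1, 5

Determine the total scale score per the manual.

Convert to 0–4: 1, 0, 1, 4, 4, 0, 3, 3, 2, 4, 0, 4
Reverse-coded (on a 0–4 scale, reversed = 4 − raw):
  item 1: 4 − 1 = 3
  item 2: 4 − 0 = 4
  item 6: 4 − 0 = 4
  item 9: 4 − 2 = 2
  item 11: 4 − 0 = 4
  item 12: 4 − 4 = 0
Scored: 3, 4, 1, 4, 4, 4, 3, 3, 2, 4, 4, 0
Total = 36

36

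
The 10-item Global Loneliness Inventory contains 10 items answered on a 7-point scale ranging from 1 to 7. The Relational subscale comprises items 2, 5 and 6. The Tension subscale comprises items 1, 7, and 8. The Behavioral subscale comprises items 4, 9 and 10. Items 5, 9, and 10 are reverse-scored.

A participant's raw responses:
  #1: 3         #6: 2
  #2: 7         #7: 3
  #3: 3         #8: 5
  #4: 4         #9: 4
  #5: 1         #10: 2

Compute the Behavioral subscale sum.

Behavioral items: 4, 9, 10.
Of these, items 9 & 10 are reverse-scored; reversed = (1+7) − raw = 8 − raw.
  item 4: 4
  item 9: 8 − 4 = 4
  item 10: 8 − 2 = 6
Sum = 4 + 4 + 6 = 14

14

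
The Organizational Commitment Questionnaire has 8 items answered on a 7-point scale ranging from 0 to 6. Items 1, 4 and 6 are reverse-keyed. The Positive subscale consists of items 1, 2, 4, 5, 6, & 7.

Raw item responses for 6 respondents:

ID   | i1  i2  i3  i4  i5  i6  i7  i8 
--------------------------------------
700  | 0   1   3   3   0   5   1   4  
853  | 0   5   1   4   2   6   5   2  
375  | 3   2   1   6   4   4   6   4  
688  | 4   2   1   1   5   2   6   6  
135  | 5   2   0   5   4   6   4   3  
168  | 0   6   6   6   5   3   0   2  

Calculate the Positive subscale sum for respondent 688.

24

Respondent 688 raw: 4, 2, 1, 1, 5, 2, 6, 6.
Positive items: 1, 2, 4, 5, 6, 7.
Reverse-coded (reversed = (0+6) − raw = 6 − raw):
  item 1: 6 − 4 = 2
  item 2: 2
  item 4: 6 − 1 = 5
  item 5: 5
  item 6: 6 − 2 = 4
  item 7: 6
Sum = 2 + 2 + 5 + 5 + 4 + 6 = 24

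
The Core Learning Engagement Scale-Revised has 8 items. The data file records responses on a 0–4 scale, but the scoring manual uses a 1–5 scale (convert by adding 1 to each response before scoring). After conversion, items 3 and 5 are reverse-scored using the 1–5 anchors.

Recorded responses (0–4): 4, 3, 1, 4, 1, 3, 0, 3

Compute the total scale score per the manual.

Convert to 1–5: 5, 4, 2, 5, 2, 4, 1, 4
Reverse-coded (reversed = (1+5) − raw = 6 − raw):
  item 3: 6 − 2 = 4
  item 5: 6 − 2 = 4
Scored: 5, 4, 4, 5, 4, 4, 1, 4
Total = 31

31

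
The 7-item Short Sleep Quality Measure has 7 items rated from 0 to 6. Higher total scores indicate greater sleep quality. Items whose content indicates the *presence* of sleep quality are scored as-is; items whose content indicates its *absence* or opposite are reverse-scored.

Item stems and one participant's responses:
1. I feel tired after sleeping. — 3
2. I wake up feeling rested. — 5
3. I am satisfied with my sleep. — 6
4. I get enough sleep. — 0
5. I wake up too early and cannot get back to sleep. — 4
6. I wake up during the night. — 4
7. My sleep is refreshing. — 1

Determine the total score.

Items 1, 5, 6 describe the absence/opposite of sleep quality → reverse-score.
reverse-coded value = 6 − response.
  item 1: 6 − 3 = 3
  item 2: 5
  item 3: 6
  item 4: 0
  item 5: 6 − 4 = 2
  item 6: 6 − 4 = 2
  item 7: 1
Total = 3 + 5 + 6 + 0 + 2 + 2 + 1 = 19

19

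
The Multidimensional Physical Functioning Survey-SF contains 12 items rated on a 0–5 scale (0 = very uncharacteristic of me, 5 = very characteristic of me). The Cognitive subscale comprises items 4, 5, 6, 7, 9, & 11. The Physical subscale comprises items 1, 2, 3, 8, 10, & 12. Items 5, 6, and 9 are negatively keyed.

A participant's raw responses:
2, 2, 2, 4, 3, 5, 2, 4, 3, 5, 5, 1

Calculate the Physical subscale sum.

Physical items: 1, 2, 3, 8, 10, 12.
  item 1: 2
  item 2: 2
  item 3: 2
  item 8: 4
  item 10: 5
  item 12: 1
Sum = 2 + 2 + 2 + 4 + 5 + 1 = 16

16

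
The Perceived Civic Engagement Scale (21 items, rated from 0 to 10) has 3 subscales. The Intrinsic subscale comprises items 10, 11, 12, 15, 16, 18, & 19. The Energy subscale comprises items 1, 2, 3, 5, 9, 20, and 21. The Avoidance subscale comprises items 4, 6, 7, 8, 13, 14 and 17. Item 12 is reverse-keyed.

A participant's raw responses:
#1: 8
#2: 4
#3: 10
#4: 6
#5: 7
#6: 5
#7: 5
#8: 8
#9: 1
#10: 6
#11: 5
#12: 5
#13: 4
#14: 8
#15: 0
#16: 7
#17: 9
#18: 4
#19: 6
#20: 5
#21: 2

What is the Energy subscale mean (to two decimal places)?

Energy items: 1, 2, 3, 5, 9, 20, 21.
  item 1: 8
  item 2: 4
  item 3: 10
  item 5: 7
  item 9: 1
  item 20: 5
  item 21: 2
Sum = 8 + 4 + 10 + 7 + 1 + 5 + 2 = 37
Mean = 37 / 7 = 5.29

5.29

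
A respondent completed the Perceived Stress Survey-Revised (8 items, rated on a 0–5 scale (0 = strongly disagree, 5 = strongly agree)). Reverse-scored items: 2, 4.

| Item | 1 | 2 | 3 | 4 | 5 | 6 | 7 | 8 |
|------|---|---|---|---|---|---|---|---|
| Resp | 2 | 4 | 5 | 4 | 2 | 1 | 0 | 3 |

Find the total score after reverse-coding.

15

Reversing items 2 & 4 with 5 − raw:
Total = 2 + (5−4) + 5 + (5−4) + 2 + 1 + 0 + 3
      = 2 + 1 + 5 + 1 + 2 + 1 + 0 + 3 = 15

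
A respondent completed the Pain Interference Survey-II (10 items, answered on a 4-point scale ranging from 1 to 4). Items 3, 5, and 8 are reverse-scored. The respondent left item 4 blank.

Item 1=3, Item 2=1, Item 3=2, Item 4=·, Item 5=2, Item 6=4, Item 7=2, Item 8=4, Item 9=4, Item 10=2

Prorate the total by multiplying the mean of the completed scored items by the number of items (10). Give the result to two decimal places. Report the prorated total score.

Reverse-coded (reversed = (1+4) − raw = 5 − raw):
  item 3: 5 − 2 = 3
  item 5: 5 − 2 = 3
  item 8: 5 − 4 = 1
Completed scored items (9 of 10): 3, 1, 3, 3, 4, 2, 1, 4, 2; sum = 23.
Person mean = 23 / 9 ≈ 2.5556
Prorated total = (23 / 9) × 10 = 25.56 (to 2 dp)

25.56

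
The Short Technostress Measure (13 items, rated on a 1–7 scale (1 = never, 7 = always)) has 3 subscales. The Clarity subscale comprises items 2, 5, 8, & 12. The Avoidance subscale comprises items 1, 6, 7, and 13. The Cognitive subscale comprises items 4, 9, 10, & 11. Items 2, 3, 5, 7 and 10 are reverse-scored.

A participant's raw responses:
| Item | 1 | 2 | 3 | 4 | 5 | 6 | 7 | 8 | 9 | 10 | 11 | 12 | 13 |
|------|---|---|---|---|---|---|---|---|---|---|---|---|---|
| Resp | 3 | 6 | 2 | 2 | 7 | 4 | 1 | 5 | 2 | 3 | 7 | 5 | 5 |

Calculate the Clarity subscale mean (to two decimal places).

3.25

Clarity items: 2, 5, 8, 12.
Of these, items 2 & 5 are reverse-scored; on a 1–7 scale, reversed = 8 − raw.
  item 2: 8 − 6 = 2
  item 5: 8 − 7 = 1
  item 8: 5
  item 12: 5
Sum = 2 + 1 + 5 + 5 = 13
Mean = 13 / 4 = 3.25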